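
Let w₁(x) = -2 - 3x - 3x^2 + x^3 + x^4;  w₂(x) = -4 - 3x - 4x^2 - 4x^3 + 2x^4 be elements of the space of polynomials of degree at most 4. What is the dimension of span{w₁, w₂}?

Represent each element by its coordinate vector in ℝ⁵.
Form the matrix with w₁, w₂ as columns and reduce.
The echelon form has 2 nonzero rows, so the rank is 2.

2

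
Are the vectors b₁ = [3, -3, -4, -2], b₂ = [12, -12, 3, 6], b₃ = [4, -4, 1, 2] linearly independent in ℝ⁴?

linearly dependent

One vector is a scalar multiple of another, so the set is dependent.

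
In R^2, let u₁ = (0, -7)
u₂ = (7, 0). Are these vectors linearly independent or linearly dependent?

linearly independent

Place the vectors as rows of a 2×2 matrix and reduce to echelon form.
The reduction yields 2 nonzero rows, so the rank is 2.
Since rank = 2 (the number of vectors), the set is linearly independent.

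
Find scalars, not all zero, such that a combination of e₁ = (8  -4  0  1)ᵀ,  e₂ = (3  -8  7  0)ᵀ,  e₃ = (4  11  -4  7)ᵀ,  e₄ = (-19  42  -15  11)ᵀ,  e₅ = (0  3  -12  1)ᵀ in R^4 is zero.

Solve the homogeneous system with e₁, e₂, e₃, e₄, e₅ as columns by row-reducing the coefficient matrix.
A generator of the null space is (3, 1, -2, 1, 0).

3e₁ + e₂ - 2e₃ + e₄ = 0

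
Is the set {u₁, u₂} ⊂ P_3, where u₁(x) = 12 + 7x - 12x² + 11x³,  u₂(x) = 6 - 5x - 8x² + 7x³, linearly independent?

linearly independent

Take coordinates with respect to the standard basis {1, x, …, x³}.
Row-reduce the matrix whose columns are u₁, u₂.
The reduction yields 2 nonzero rows, so the rank is 2.
Since rank = 2 (the number of vectors), the set is linearly independent.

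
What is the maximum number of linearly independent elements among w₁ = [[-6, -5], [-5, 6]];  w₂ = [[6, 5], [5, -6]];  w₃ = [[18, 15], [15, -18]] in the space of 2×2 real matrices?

Use coordinates relative to {E₁₁, E₁₂, E₂₁, E₂₂}.
Form the matrix with w₁, w₂, w₃ as columns and reduce.
There is 1 pivot column, so rank = 1.

1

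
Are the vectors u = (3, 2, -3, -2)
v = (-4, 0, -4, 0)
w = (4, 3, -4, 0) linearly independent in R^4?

linearly independent

Place the vectors as rows of a 3×4 matrix and reduce to echelon form.
The reduction yields 3 nonzero rows, so the rank is 3.
Since rank = 3 (the number of vectors), the set is linearly independent.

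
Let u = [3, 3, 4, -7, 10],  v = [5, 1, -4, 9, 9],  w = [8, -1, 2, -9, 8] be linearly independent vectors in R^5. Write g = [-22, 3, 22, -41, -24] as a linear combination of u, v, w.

g = 2u - 4v - w

Set up the augmented matrix [u | v | w | g] and row-reduce.
Row-reducing the augmented matrix gives the unique coefficients (α₁, α₂, α₃) = (2, -4, -1).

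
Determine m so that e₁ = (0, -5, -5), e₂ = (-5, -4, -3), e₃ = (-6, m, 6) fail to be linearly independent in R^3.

m = 24/5

The set is linearly dependent precisely when det[e₁; e₂; e₃] = 0.
Expanding, det = 25*m - 120.
Solving 25*m - 120 = 0 yields m = 24/5.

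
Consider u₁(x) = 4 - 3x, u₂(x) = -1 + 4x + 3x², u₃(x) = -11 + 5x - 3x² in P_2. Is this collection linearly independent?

linearly dependent

Write each element as a coordinate vector in ℝ³ using {1, x, x²}.
Place the vectors as rows of a 3×3 matrix and reduce to echelon form.
The reduction yields 2 nonzero rows, so the rank is 2.
Since rank 2 < 3, the set is linearly dependent.
Indeed 3u₁ + u₂ + u₃ = 0.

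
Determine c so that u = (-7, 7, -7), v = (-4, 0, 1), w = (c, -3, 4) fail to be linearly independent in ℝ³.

Place the vectors as rows of a 3×3 matrix; dependence ⇔ determinant zero.
The determinant works out to 7*c + 7.
Setting this to zero gives c = -1.

c = -1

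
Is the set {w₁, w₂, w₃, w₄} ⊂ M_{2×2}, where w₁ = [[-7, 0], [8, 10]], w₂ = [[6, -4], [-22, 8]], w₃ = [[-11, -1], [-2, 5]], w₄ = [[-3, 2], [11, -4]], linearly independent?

Write each element as a coordinate vector in ℝ⁴ using {E₁₁, E₁₂, E₂₁, E₂₂}.
One vector is a scalar multiple of another, so the set is dependent.

linearly dependent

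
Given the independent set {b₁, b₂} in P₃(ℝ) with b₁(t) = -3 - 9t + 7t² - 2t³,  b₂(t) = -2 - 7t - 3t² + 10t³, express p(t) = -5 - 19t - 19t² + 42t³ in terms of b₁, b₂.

Work in coordinates with respect to the standard basis {1, t, …, t³}.
Set up the augmented matrix [b₁ | b₂ | p] and row-reduce.
Back-substitution yields (α₁, α₂) = (-1, 4).

p = -b₁ + 4b₂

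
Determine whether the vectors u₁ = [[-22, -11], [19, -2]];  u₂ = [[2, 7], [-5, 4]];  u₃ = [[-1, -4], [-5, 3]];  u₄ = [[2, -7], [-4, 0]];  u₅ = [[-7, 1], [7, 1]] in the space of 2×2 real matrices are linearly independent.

Take coordinates with respect to the standard basis {E₁₁, E₁₂, E₂₁, E₂₂}.
There are 5 vectors in a 4-dimensional space, so they cannot be linearly independent.

linearly dependent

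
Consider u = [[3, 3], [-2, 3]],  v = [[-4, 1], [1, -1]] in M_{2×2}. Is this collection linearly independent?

linearly independent

Take coordinates with respect to the standard basis {E₁₁, E₁₂, E₂₁, E₂₂}.
Place the vectors as rows of a 2×4 matrix and reduce to echelon form.
The reduction yields 2 nonzero rows, so the rank is 2.
Since rank = 2 (the number of vectors), the set is linearly independent.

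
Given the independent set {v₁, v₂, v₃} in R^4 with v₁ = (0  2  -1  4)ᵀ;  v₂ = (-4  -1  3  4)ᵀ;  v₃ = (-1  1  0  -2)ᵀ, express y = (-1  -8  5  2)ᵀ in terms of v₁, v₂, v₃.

Set up the augmented matrix [v₁ | v₂ | v₃ | y] and row-reduce.
The system has the unique solution (c₁, c₂, c₃) = (-2, 1, -3).

y = -2v₁ + v₂ - 3v₃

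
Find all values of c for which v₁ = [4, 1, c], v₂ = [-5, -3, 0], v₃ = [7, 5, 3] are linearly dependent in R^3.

c = -21/4

Place the vectors as rows of a 3×3 matrix; dependence ⇔ determinant zero.
The determinant works out to -4*c - 21.
Setting this to zero gives c = -21/4.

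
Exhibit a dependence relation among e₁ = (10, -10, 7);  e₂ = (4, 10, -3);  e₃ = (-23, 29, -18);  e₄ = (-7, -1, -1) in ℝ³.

2e₁ - e₂ + e₃ - e₄ = 0

Write the vectors as columns of a matrix and find a nonzero vector in its null space.
The free variable yields coefficients (2, -1, 1, -1) (any nonzero multiple also works).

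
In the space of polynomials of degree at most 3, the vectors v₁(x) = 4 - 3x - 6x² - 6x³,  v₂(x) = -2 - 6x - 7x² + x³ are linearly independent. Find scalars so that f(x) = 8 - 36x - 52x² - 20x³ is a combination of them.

f = 4v₁ + 4v₂

Work in coordinates with respect to the standard basis {1, x, …, x³}.
Since v₁, v₂ are independent, the coefficients expressing f are uniquely determined by a linear system.
Row-reducing the augmented matrix gives the unique coefficients (c₁, c₂) = (4, 4).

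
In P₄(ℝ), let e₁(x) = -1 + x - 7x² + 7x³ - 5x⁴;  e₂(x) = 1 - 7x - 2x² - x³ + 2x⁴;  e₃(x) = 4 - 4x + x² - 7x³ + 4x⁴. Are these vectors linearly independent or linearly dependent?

linearly independent

Write each element as a coordinate vector in ℝ⁵ using {1, x, …, x⁴}.
Row-reduce the matrix whose columns are e₁, e₂, e₃.
The reduction yields 3 nonzero rows, so the rank is 3.
Since rank = 3 (the number of vectors), the set is linearly independent.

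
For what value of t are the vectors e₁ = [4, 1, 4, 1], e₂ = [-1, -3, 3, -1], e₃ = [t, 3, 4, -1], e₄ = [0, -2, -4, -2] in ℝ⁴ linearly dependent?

t = 34

The set is linearly dependent precisely when det[e₁; e₂; e₃; e₄] = 0.
Expanding, det = 272 - 8*t.
Solving 272 - 8*t = 0 yields t = 34.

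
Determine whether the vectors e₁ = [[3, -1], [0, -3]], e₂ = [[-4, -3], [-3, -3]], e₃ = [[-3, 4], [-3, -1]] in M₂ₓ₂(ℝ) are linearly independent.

linearly independent

Take coordinates with respect to the standard basis {E₁₁, E₁₂, E₂₁, E₂₂}.
Row-reduce the matrix whose columns are e₁, e₂, e₃.
The reduction yields 3 nonzero rows, so the rank is 3.
Since rank = 3 (the number of vectors), the set is linearly independent.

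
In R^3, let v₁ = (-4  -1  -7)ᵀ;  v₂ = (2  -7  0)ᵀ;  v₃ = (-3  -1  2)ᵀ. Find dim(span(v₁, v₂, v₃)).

dim = 3

Row-reduce the 3×3 matrix with these as rows.
Reduction leaves 3 leading entries, giving rank 3.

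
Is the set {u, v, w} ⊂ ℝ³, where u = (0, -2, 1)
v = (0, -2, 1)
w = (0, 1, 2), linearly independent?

linearly dependent

Two of the vectors are equal, giving an immediate dependence.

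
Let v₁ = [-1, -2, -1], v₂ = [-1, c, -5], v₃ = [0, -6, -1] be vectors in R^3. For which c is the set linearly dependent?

c = -26

The set is linearly dependent precisely when det[v₁; v₂; v₃] = 0.
The determinant works out to c + 26.
Solving c + 26 = 0 yields c = -26.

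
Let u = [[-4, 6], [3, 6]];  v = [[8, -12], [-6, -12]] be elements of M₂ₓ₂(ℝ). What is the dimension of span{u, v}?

dim = 1

Use coordinates relative to {E₁₁, E₁₂, E₂₁, E₂₂}.
Row-reduce the 2×4 matrix with these as rows.
There is 1 pivot column, so rank = 1.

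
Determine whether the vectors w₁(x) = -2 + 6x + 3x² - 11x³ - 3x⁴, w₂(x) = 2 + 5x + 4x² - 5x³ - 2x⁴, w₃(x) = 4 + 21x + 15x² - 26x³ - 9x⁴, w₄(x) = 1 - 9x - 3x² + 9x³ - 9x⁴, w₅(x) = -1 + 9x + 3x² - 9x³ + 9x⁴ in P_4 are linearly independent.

Write each element as a coordinate vector in ℝ⁵ using {1, x, …, x⁴}.
The matrix [w₁|w₂|w₃|w₄|w₅] has determinant 0.
A zero determinant means the columns are linearly dependent.

linearly dependent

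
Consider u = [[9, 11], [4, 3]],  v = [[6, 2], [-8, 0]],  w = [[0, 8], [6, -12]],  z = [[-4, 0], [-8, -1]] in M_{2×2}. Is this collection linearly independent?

Write each element as a coordinate vector in ℝ⁴ using {E₁₁, E₁₂, E₂₁, E₂₂}.
The matrix [u|v|w|z] has determinant 10800.
A nonzero determinant means the columns are linearly independent.

linearly independent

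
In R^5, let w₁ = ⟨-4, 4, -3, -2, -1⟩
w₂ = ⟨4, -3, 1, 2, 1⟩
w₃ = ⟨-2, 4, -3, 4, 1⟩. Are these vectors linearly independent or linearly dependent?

Row-reduce the matrix whose columns are w₁, w₂, w₃.
The reduction yields 3 nonzero rows, so the rank is 3.
Since rank = 3 (the number of vectors), the set is linearly independent.

linearly independent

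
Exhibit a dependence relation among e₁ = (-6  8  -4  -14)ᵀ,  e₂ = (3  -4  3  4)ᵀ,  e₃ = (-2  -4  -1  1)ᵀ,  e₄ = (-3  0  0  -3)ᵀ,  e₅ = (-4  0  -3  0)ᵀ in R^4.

e₁ + 3e₂ - e₃ - e₄ + 2e₅ = 0

Write the vectors as columns of a matrix and find a nonzero vector in its null space.
One solution (up to scaling) is (1, 3, -1, -1, 2).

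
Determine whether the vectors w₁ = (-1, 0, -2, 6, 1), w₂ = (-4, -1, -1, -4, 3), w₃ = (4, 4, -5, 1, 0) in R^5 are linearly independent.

linearly independent

Place the vectors as rows of a 3×5 matrix and reduce to echelon form.
The reduction yields 3 nonzero rows, so the rank is 3.
Since rank = 3 (the number of vectors), the set is linearly independent.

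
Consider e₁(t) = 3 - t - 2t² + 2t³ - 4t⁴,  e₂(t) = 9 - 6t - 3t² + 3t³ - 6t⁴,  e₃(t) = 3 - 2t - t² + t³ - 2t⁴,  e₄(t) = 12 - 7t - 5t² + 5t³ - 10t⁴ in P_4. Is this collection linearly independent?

Write each element as a coordinate vector in ℝ⁵ using {1, t, …, t⁴}.
Row-reduce the matrix whose columns are e₁, e₂, e₃, e₄.
The reduction yields 2 nonzero rows, so the rank is 2.
Since rank 2 < 4, the set is linearly dependent.

linearly dependent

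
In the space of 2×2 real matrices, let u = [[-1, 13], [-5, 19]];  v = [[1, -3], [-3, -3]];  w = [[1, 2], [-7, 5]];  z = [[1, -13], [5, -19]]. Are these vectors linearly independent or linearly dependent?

linearly dependent

Take coordinates with respect to the standard basis {E₁₁, E₁₂, E₂₁, E₂₂}.
Form the 4×4 matrix with these as columns; its determinant is 0.
A zero determinant means the columns are linearly dependent.
Indeed u + 3v - 2w = 0.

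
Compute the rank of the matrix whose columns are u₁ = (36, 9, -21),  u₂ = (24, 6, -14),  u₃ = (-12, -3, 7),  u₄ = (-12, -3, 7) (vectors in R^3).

rank 1

Apply Gaussian elimination to the matrix whose rows are u₁, u₂, u₃, u₄.
Exactly 1 pivot survives; hence the rank is 1.
(With 4 elements in a 3-dimensional space the rank is at most 3.)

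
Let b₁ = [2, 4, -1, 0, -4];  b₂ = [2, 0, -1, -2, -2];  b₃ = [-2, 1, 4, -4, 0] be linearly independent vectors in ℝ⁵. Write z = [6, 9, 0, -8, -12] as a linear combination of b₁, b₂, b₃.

z = 2b₁ + 2b₂ + b₃

Set up the augmented matrix [b₁ | b₂ | b₃ | z] and row-reduce.
The system has the unique solution (c₁, c₂, c₃) = (2, 2, 1).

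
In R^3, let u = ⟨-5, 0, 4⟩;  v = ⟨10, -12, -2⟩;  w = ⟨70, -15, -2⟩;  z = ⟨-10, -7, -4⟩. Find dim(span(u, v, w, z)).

dim = 3

Put the 3×4 matrix [u|v|w|z] into echelon form.
Exactly 3 pivots survive; hence the rank is 3.
(With 4 elements in a 3-dimensional space the rank is at most 3.)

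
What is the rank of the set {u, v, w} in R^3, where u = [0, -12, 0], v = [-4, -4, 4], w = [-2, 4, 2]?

Apply Gaussian elimination to the matrix whose rows are u, v, w.
Reduction leaves 2 leading entries, giving rank 2.

rank 2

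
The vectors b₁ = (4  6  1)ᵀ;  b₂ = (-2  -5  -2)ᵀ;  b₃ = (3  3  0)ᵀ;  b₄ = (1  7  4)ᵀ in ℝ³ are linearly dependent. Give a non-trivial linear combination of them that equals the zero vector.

2b₂ + b₃ + b₄ = 0

Row-reduce the matrix with b₁, b₂, b₃, b₄ as columns; the null space gives the coefficients.
A generator of the null space is (0, 2, 1, 1).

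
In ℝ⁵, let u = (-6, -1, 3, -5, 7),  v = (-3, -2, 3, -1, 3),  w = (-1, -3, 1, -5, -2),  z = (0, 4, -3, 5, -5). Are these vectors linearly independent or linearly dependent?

linearly independent

Row-reduce the matrix whose columns are u, v, w, z.
The reduction yields 4 nonzero rows, so the rank is 4.
Since rank = 4 (the number of vectors), the set is linearly independent.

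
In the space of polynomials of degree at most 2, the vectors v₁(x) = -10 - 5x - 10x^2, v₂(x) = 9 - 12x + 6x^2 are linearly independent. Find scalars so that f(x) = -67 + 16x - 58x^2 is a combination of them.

Take coordinate vectors relative to {1, x, x^2}.
Write f = α₁v₁ + α₂v₂ and equate components.
The system has the unique solution (α₁, α₂) = (4, -3).

f = 4v₁ - 3v₂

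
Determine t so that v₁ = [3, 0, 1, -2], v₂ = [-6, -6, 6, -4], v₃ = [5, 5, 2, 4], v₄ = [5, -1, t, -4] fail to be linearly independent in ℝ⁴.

Dependence holds iff the 4×4 matrix [v₁ v₂ v₃ v₄] is singular.
Cofactor expansion gives det = 12*t - 120.
This vanishes exactly when t = 10.

t = 10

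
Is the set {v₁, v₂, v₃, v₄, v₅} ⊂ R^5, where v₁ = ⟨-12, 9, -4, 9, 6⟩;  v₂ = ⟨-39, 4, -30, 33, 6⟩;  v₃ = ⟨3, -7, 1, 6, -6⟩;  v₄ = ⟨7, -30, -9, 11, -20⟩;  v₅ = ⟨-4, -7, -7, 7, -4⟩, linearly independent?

Form the 5×5 matrix with these as columns; its determinant is 0.
A zero determinant means the columns are linearly dependent.

linearly dependent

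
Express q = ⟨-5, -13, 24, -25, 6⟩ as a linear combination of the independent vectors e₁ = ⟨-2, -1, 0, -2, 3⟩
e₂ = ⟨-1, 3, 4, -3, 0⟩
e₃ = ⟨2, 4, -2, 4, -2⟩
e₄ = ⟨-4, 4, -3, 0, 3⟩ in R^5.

Write q = α₁e₁ + … + α₄e₄ and equate components.
Row-reducing the augmented matrix gives the unique coefficients (α₁, …, α₄) = (2, 3, -3, -2).

q = 2e₁ + 3e₂ - 3e₃ - 2e₄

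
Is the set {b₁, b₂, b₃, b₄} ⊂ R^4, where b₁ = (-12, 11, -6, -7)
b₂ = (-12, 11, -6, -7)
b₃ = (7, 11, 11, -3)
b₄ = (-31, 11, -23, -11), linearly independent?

Two of the vectors are equal, giving an immediate dependence.

linearly dependent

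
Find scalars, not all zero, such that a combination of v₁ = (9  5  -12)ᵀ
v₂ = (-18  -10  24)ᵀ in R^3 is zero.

2v₁ + v₂ = 0

Write the vectors as columns of a matrix and find a nonzero vector in its null space.
A generator of the null space is (2, 1).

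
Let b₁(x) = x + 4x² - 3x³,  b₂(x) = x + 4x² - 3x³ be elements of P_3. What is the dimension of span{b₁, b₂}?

dim = 1

Use coordinates relative to {1, x, …, x³}.
Row-reduce the 2×4 matrix with these as rows.
Reduction leaves 1 leading entry, giving rank 1.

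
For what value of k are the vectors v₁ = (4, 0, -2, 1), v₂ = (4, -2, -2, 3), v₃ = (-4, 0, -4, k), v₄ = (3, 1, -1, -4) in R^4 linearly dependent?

k = 44

Place the vectors as rows of a 4×4 matrix; dependence ⇔ determinant zero.
Cofactor expansion gives det = 4*k - 176.
Setting this to zero gives k = 44.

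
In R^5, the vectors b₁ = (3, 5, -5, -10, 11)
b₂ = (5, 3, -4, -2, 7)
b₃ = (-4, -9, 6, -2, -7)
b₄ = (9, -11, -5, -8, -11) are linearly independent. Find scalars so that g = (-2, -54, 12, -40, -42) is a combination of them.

Write g = c₁b₁ + … + c₄b₄ and equate components.
Row-reducing the augmented matrix gives the unique coefficients (c₁, …, c₄) = (2, -2, 4, 2).

g = 2b₁ - 2b₂ + 4b₃ + 2b₄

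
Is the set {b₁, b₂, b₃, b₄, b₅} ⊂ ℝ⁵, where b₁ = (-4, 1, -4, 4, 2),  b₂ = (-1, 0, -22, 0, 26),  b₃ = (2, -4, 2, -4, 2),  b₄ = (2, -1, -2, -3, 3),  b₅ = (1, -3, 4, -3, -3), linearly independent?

Form the 5×5 matrix with these as columns; its determinant is 0.
A zero determinant means the columns are linearly dependent.
Indeed 2b₁ - b₂ + 2b₃ + 3b₄ - 3b₅ = 0.

linearly dependent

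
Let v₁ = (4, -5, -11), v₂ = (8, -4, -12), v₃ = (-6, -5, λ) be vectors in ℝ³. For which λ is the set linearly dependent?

λ = -13/3

The vectors are dependent exactly when the determinant of the matrix with rows v₁, v₂, v₃ vanishes.
Cofactor expansion gives det = 24*λ + 104.
Solving 24*λ + 104 = 0 yields λ = -13/3.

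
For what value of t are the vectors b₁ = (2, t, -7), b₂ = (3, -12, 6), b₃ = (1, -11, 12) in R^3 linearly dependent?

The vectors are dependent exactly when the determinant of the matrix with rows b₁, b₂, b₃ vanishes.
Cofactor expansion gives det = -30*t - 9.
Solving -30*t - 9 = 0 yields t = -3/10.

t = -3/10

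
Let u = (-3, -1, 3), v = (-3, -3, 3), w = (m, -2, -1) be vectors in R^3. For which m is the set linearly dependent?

m = 1

The set is linearly dependent precisely when det[u; v; w] = 0.
Expanding, det = 6*m - 6.
Solving 6*m - 6 = 0 yields m = 1.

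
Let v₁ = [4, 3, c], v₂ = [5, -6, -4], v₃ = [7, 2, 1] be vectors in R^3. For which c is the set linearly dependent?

Dependence holds iff the 3×3 matrix [v₁ v₂ v₃] is singular.
Cofactor expansion gives det = 52*c - 91.
Setting this to zero gives c = 7/4.

c = 7/4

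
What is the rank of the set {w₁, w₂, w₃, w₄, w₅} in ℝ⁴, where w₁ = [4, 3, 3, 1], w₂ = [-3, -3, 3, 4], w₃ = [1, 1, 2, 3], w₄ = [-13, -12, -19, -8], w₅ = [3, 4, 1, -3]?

4

Row-reduce the 5×4 matrix with these as rows.
Reduction leaves 4 leading entries, giving rank 4.
(With 5 elements in a 4-dimensional space the rank is at most 4.)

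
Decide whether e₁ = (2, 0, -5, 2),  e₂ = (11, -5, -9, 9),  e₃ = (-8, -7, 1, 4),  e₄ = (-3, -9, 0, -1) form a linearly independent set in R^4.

linearly independent

Place the vectors as rows of a 4×4 matrix and reduce to echelon form.
The reduction yields 4 nonzero rows, so the rank is 4.
Since rank = 4 (the number of vectors), the set is linearly independent.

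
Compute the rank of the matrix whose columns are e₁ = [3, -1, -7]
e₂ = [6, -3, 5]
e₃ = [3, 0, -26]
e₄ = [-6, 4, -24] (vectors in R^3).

Put the 3×4 matrix [e₁|e₂|e₃|e₄] into echelon form.
Exactly 2 pivots survive; hence the rank is 2.
(With 4 elements in a 3-dimensional space the rank is at most 3.)

2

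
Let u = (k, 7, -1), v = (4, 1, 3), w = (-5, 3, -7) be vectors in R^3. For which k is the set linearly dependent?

k = 37/8

The set is linearly dependent precisely when det[u; v; w] = 0.
Cofactor expansion gives det = 74 - 16*k.
This vanishes exactly when k = 37/8.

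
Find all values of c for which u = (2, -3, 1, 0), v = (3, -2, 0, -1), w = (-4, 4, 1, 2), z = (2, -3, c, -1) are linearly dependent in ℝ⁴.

The set is linearly dependent precisely when det[u; v; w; z] = 0.
The determinant works out to -6*c - 3.
Setting this to zero gives c = -1/2.

c = -1/2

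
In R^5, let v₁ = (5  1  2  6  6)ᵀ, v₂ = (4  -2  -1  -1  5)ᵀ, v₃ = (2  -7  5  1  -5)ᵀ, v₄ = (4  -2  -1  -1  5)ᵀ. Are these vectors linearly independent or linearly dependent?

Two of the vectors are equal, giving an immediate dependence.

linearly dependent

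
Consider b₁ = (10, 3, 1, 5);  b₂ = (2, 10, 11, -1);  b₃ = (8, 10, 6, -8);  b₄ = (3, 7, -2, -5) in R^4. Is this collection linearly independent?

linearly independent

Form the 4×4 matrix with these as columns; its determinant is -7358.
A nonzero determinant means the columns are linearly independent.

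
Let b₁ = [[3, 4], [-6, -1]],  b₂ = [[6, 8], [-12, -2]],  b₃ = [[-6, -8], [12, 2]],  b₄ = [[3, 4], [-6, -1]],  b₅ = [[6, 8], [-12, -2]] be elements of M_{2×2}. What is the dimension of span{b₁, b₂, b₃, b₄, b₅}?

1

Pass to coordinate vectors with respect to the basis {E₁₁, E₁₂, E₂₁, E₂₂}.
Row-reduce the 5×4 matrix with these as rows.
There is 1 pivot column, so rank = 1.
(With 5 elements in a 4-dimensional space the rank is at most 4.)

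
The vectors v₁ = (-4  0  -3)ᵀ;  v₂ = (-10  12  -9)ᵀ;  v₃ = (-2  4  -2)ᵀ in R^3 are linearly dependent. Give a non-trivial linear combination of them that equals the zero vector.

Set up α₁v₁ + … + α₃v₃ = 0 and solve the homogeneous system.
The free variable yields coefficients (1, -1, 3) (any nonzero multiple also works).

v₁ - v₂ + 3v₃ = 0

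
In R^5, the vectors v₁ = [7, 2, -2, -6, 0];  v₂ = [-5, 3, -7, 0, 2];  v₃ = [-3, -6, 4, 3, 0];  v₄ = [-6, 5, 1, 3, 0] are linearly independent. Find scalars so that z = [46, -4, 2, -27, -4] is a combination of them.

Since v₁, v₂, v₃, v₄ are independent, the coefficients expressing z are uniquely determined by a linear system.
The system has the unique solution (c₁, …, c₄) = (3, -2, -1, -2).

z = 3v₁ - 2v₂ - v₃ - 2v₄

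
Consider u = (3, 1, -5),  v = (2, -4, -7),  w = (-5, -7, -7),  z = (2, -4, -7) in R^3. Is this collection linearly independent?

There are 4 vectors in a 3-dimensional space, so they cannot be linearly independent.

linearly dependent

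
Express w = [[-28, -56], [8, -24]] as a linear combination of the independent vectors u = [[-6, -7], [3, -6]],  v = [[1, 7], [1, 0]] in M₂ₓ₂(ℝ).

Work in coordinates with respect to the standard basis {E₁₁, E₁₂, E₂₁, E₂₂}.
Set up the augmented matrix [u | v | w] and row-reduce.
Back-substitution yields (a₁, a₂) = (4, -4).

w = 4u - 4v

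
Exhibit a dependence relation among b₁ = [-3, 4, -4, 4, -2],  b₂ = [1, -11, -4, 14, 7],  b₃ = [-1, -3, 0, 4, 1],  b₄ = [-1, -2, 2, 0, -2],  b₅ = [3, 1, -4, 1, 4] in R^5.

b₂ - 3b₃ - 2b₄ - 2b₅ = 0

Set up α₁b₁ + … + α₅b₅ = 0 and solve the homogeneous system.
A generator of the null space is (0, 1, -3, -2, -2).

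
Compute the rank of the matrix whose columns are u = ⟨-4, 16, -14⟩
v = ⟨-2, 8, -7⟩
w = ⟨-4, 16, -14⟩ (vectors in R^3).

Row-reduce the 3×3 matrix with these as rows.
There is 1 pivot column, so rank = 1.

rank 1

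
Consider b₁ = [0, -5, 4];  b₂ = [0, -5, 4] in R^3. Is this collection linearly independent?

Place the vectors as rows of a 2×3 matrix and reduce to echelon form.
The reduction yields 1 nonzero row, so the rank is 1.
Since rank 1 < 2, the set is linearly dependent.
Indeed b₁ - b₂ = 0.

linearly dependent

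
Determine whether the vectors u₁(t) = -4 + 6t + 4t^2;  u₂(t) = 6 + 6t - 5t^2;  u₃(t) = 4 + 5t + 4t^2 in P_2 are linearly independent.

linearly independent

Write each element as a coordinate vector in ℝ³ using {1, t, t^2}.
Place the vectors as rows of a 3×3 matrix and reduce to echelon form.
The reduction yields 3 nonzero rows, so the rank is 3.
Since rank = 3 (the number of vectors), the set is linearly independent.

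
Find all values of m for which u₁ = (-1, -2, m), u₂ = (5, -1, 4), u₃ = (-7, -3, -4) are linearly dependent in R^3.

m = 0

The set is linearly dependent precisely when det[u₁; u₂; u₃] = 0.
Cofactor expansion gives det = -22*m.
Solving -22*m = 0 yields m = 0.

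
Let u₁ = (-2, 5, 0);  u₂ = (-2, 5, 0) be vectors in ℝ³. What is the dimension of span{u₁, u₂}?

Row-reduce the 2×3 matrix with these as rows.
Exactly 1 pivot survives; hence the rank is 1.

dim = 1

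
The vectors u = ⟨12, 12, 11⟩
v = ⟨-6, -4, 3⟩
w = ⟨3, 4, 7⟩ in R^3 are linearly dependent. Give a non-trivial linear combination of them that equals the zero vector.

Row-reduce the matrix with u, v, w as columns; the null space gives the coefficients.
One solution (up to scaling) is (1, 1, -2).

u + v - 2w = 0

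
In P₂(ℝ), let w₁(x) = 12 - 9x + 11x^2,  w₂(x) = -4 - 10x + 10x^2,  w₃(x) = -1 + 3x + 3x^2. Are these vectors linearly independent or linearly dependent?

linearly independent

Take coordinates with respect to the standard basis {1, x, x^2}.
Form the 3×3 matrix with these as columns; its determinant is -980.
A nonzero determinant means the columns are linearly independent.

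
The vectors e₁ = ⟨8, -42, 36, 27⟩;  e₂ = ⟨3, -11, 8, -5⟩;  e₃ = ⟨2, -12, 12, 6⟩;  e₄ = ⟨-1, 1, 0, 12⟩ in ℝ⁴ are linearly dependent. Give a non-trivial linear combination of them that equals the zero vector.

Solve the homogeneous system with e₁, e₂, e₃, e₄ as columns by row-reducing the coefficient matrix.
The free variable yields coefficients (1, -3, -1, -3) (any nonzero multiple also works).

e₁ - 3e₂ - e₃ - 3e₄ = 0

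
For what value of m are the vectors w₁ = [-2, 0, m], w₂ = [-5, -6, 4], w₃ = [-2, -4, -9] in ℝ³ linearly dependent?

m = 35/2

The vectors are dependent exactly when the determinant of the matrix with rows w₁, w₂, w₃ vanishes.
Expanding, det = 8*m - 140.
Setting this to zero gives m = 35/2.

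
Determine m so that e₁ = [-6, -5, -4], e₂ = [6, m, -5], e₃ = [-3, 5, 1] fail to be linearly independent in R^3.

m = -35/2

Dependence holds iff the 3×3 matrix [e₁ e₂ e₃] is singular.
Expanding, det = -18*m - 315.
This vanishes exactly when m = -35/2.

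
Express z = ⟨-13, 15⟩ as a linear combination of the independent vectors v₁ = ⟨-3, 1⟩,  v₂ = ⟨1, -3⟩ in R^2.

Since v₁, v₂ are independent, the coefficients expressing z are uniquely determined by a linear system.
The system has the unique solution (a₁, a₂) = (3, -4).

z = 3v₁ - 4v₂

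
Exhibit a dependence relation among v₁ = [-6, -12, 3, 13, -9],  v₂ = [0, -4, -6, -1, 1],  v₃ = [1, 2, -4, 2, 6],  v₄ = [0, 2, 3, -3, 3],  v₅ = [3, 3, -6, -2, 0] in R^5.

Write the vectors as columns of a matrix and find a nonzero vector in its null space.
A generator of the null space is (1, 0, 0, 3, 2).

v₁ + 3v₄ + 2v₅ = 0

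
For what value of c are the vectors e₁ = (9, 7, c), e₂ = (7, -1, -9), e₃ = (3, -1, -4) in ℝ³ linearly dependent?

Place the vectors as rows of a 3×3 matrix; dependence ⇔ determinant zero.
The determinant works out to -4*c - 38.
Setting this to zero gives c = -19/2.

c = -19/2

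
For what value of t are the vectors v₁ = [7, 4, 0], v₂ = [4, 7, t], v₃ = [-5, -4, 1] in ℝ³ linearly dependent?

t = -33/8

The set is linearly dependent precisely when det[v₁; v₂; v₃] = 0.
The determinant works out to 8*t + 33.
This vanishes exactly when t = -33/8.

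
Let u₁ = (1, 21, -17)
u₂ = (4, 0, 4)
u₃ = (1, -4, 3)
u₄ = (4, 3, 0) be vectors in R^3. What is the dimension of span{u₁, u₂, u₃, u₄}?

dim = 3

Apply Gaussian elimination to the matrix whose rows are u₁, u₂, u₃, u₄.
Reduction leaves 3 leading entries, giving rank 3.
(With 4 elements in a 3-dimensional space the rank is at most 3.)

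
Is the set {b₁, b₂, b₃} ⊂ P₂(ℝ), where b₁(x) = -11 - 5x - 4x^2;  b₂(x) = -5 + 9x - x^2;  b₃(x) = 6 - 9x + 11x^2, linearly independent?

linearly independent

Write each element as a coordinate vector in ℝ³ using {1, x, x^2}.
Row-reduce the matrix whose columns are b₁, b₂, b₃.
The reduction yields 3 nonzero rows, so the rank is 3.
Since rank = 3 (the number of vectors), the set is linearly independent.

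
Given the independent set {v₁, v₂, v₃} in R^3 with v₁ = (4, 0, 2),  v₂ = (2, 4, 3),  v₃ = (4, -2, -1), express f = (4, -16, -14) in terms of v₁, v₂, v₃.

f = -2v₁ - 2v₂ + 4v₃

Write f = c₁v₁ + … + c₃v₃ and equate components.
The system has the unique solution (c₁, c₂, c₃) = (-2, -2, 4).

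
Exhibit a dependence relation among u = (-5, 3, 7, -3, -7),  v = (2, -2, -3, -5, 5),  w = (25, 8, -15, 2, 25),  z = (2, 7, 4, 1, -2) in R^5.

3u - 2v + w - 3z = 0

Solve the homogeneous system with u, v, w, z as columns by row-reducing the coefficient matrix.
The free variable yields coefficients (3, -2, 1, -3) (any nonzero multiple also works).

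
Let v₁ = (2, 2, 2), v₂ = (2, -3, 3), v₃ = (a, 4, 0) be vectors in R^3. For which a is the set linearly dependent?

a = 2/3

Dependence holds iff the 3×3 matrix [v₁ v₂ v₃] is singular.
Expanding, det = 12*a - 8.
This vanishes exactly when a = 2/3.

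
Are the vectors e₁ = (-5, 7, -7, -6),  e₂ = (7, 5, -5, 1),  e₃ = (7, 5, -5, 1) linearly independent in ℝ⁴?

linearly dependent

Two of the vectors are equal, giving an immediate dependence.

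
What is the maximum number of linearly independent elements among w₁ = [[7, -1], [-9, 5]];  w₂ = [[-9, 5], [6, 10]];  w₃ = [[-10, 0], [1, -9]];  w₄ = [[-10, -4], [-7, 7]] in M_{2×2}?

4

Represent each element by its coordinate vector in ℝ⁴.
Put the 4×4 matrix [w₁|w₂|w₃|w₄] into echelon form.
The echelon form has 4 nonzero rows, so the rank is 4.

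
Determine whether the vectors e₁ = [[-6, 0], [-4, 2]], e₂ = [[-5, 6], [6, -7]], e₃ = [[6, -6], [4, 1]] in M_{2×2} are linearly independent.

linearly independent

Write each element as a coordinate vector in ℝ⁴ using {E₁₁, E₁₂, E₂₁, E₂₂}.
Row-reduce the matrix whose columns are e₁, e₂, e₃.
The reduction yields 3 nonzero rows, so the rank is 3.
Since rank = 3 (the number of vectors), the set is linearly independent.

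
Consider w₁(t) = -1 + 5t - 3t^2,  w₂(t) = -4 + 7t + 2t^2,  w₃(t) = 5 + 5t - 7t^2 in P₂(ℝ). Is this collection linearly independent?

Write each element as a coordinate vector in ℝ³ using {1, t, t^2}.
Form the 3×3 matrix with these as columns; its determinant is 134.
A nonzero determinant means the columns are linearly independent.

linearly independent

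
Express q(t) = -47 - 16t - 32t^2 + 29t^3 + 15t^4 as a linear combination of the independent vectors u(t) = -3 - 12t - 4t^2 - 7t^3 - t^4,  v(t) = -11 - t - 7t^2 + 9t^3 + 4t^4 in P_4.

q = u + 4v

Identify each element with its coordinate vector in ℝ⁵ via {1, t, …, t^4}.
Set up the augmented matrix [u | v | q] and row-reduce.
The system has the unique solution (c₁, c₂) = (1, 4).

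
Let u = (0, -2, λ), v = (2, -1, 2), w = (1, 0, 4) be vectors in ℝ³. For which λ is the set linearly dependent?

Place the vectors as rows of a 3×3 matrix; dependence ⇔ determinant zero.
Cofactor expansion gives det = λ + 12.
Solving λ + 12 = 0 yields λ = -12.

λ = -12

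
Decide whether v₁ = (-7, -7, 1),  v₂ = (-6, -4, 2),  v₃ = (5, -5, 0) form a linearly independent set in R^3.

The matrix [v₁|v₂|v₃] has determinant -90.
A nonzero determinant means the columns are linearly independent.

linearly independent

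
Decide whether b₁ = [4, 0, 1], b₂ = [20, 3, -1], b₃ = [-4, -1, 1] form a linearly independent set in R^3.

linearly dependent

Form the 3×3 matrix with these as columns; its determinant is 0.
A zero determinant means the columns are linearly dependent.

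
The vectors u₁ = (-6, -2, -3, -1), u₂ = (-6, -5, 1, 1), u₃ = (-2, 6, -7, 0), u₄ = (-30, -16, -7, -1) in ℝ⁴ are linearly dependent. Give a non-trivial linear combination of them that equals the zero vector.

Solve the homogeneous system with u₁, u₂, u₃, u₄ as columns by row-reducing the coefficient matrix.
A generator of the null space is (3, 2, 0, -1).

3u₁ + 2u₂ - u₄ = 0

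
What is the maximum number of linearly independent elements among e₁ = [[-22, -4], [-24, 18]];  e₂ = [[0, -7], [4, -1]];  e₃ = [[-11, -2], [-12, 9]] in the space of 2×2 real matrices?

2

Represent each element by its coordinate vector in ℝ⁴.
Row-reduce the 3×4 matrix with these as rows.
Exactly 2 pivots survive; hence the rank is 2.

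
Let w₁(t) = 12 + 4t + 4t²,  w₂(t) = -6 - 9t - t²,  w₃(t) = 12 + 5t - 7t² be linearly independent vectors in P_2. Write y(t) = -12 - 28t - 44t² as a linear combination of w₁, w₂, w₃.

Identify each element with its coordinate vector in ℝ³ via {1, t, t²}.
Set up the augmented matrix [w₁ | w₂ | w₃ | y] and row-reduce.
The system has the unique solution (c₁, c₂, c₃) = (-3, 4, 4).

y = -3w₁ + 4w₂ + 4w₃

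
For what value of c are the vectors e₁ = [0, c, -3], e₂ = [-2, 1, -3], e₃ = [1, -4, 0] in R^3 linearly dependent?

c = -7

The vectors are dependent exactly when the determinant of the matrix with rows e₁, e₂, e₃ vanishes.
Expanding, det = -3*c - 21.
Setting this to zero gives c = -7.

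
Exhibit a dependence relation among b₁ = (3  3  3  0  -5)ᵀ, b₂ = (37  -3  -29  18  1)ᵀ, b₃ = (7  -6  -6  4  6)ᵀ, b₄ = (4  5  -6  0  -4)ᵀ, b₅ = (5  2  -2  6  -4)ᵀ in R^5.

b₁ - b₂ + 3b₃ + 2b₄ + b₅ = 0

Write the vectors as columns of a matrix and find a nonzero vector in its null space.
The free variable yields coefficients (1, -1, 3, 2, 1) (any nonzero multiple also works).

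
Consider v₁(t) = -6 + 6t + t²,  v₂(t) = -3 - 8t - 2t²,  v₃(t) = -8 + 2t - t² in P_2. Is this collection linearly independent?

Write each element as a coordinate vector in ℝ³ using {1, t, t²}.
Row-reduce the matrix whose columns are v₁, v₂, v₃.
The reduction yields 3 nonzero rows, so the rank is 3.
Since rank = 3 (the number of vectors), the set is linearly independent.

linearly independent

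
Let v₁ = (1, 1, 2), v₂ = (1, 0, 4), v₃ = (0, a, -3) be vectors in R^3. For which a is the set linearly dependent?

The vectors are dependent exactly when the determinant of the matrix with rows v₁, v₂, v₃ vanishes.
Expanding, det = 3 - 2*a.
Solving 3 - 2*a = 0 yields a = 3/2.

a = 3/2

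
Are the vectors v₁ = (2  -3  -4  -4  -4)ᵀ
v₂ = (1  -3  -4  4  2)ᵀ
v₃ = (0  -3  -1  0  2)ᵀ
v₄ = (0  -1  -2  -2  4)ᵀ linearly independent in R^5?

linearly independent

Place the vectors as rows of a 4×5 matrix and reduce to echelon form.
The reduction yields 4 nonzero rows, so the rank is 4.
Since rank = 4 (the number of vectors), the set is linearly independent.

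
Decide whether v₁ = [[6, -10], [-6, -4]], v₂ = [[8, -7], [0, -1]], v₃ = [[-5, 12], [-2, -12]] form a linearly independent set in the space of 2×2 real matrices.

Write each element as a coordinate vector in ℝ⁴ using {E₁₁, E₁₂, E₂₁, E₂₂}.
Row-reduce the matrix whose columns are v₁, v₂, v₃.
The reduction yields 3 nonzero rows, so the rank is 3.
Since rank = 3 (the number of vectors), the set is linearly independent.

linearly independent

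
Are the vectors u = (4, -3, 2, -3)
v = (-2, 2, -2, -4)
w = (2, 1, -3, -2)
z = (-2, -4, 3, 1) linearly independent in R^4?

Place the vectors as rows of a 4×4 matrix and reduce to echelon form.
The reduction yields 4 nonzero rows, so the rank is 4.
Since rank = 4 (the number of vectors), the set is linearly independent.

linearly independent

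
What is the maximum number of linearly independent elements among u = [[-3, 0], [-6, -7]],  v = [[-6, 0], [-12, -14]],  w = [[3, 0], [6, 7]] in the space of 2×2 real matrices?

Use coordinates relative to {E₁₁, E₁₂, E₂₁, E₂₂}.
Put the 4×3 matrix [u|v|w] into echelon form.
The echelon form has 1 nonzero row, so the rank is 1.

1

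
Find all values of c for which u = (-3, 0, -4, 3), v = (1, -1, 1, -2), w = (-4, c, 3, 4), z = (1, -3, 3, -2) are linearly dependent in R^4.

The vectors are dependent exactly when the determinant of the matrix with rows u, v, w, z vanishes.
Cofactor expansion gives det = 6*c + 50.
This vanishes exactly when c = -25/3.

c = -25/3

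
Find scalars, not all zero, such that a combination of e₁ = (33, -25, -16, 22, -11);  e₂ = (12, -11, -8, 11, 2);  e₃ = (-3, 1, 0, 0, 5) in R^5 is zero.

e₁ - 2e₂ + 3e₃ = 0

Set up α₁e₁ + … + α₃e₃ = 0 and solve the homogeneous system.
The free variable yields coefficients (1, -2, 3) (any nonzero multiple also works).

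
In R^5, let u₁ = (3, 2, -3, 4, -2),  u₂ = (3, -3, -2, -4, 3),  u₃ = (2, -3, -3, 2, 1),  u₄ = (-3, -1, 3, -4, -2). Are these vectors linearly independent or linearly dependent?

Row-reduce the matrix whose columns are u₁, u₂, u₃, u₄.
The reduction yields 4 nonzero rows, so the rank is 4.
Since rank = 4 (the number of vectors), the set is linearly independent.

linearly independent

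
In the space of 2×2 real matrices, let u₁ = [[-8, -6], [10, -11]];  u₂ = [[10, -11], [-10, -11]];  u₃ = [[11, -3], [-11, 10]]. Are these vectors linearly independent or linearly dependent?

Write each element as a coordinate vector in ℝ⁴ using {E₁₁, E₁₂, E₂₁, E₂₂}.
Place the vectors as rows of a 3×4 matrix and reduce to echelon form.
The reduction yields 3 nonzero rows, so the rank is 3.
Since rank = 3 (the number of vectors), the set is linearly independent.

linearly independent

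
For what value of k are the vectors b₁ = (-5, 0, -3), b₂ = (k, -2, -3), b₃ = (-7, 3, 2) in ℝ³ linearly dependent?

k = 17/9

The vectors are dependent exactly when the determinant of the matrix with rows b₁, b₂, b₃ vanishes.
Cofactor expansion gives det = 17 - 9*k.
Setting this to zero gives k = 17/9.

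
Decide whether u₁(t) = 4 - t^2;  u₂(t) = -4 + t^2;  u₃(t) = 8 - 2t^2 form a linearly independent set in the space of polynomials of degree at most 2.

Write each element as a coordinate vector in ℝ³ using {1, t, t^2}.
Row-reduce the matrix whose columns are u₁, u₂, u₃.
The reduction yields 1 nonzero row, so the rank is 1.
Since rank 1 < 3, the set is linearly dependent.
Indeed u₁ + u₂ = 0.

linearly dependent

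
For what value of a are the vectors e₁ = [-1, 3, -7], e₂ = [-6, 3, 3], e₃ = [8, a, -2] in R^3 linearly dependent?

a = -14/3

Place the vectors as rows of a 3×3 matrix; dependence ⇔ determinant zero.
Cofactor expansion gives det = 45*a + 210.
Solving 45*a + 210 = 0 yields a = -14/3.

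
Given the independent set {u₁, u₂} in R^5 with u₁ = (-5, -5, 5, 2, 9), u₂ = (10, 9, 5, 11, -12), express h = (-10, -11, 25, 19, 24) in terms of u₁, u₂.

Since u₁, u₂ are independent, the coefficients expressing h are uniquely determined by a linear system.
Back-substitution yields (a₁, a₂) = (4, 1).

h = 4u₁ + u₂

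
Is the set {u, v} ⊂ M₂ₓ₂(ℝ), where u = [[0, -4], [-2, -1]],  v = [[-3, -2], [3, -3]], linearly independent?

linearly independent

Write each element as a coordinate vector in ℝ⁴ using {E₁₁, E₁₂, E₂₁, E₂₂}.
Row-reduce the matrix whose columns are u, v.
The reduction yields 2 nonzero rows, so the rank is 2.
Since rank = 2 (the number of vectors), the set is linearly independent.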